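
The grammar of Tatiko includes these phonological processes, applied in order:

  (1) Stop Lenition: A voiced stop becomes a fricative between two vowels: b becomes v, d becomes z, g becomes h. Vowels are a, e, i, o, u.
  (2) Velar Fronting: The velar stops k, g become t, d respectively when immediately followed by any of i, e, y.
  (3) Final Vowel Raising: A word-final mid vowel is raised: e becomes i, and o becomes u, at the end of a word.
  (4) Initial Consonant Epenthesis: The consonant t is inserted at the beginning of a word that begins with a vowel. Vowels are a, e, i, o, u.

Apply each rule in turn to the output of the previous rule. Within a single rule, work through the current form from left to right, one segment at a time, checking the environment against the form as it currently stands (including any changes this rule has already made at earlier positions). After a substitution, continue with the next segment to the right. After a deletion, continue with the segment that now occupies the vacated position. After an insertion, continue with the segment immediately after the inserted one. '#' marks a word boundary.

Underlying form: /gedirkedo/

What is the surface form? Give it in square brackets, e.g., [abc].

[dezirtezu]

(1) Stop Lenition: [gedirkedo] → [gezirkezo]
(2) Velar Fronting: [gezirkezo] → [dezirtezo]
(3) Final Vowel Raising: [dezirtezo] → [dezirtezu]
(4) Initial Consonant Epenthesis: no change — [dezirtezu]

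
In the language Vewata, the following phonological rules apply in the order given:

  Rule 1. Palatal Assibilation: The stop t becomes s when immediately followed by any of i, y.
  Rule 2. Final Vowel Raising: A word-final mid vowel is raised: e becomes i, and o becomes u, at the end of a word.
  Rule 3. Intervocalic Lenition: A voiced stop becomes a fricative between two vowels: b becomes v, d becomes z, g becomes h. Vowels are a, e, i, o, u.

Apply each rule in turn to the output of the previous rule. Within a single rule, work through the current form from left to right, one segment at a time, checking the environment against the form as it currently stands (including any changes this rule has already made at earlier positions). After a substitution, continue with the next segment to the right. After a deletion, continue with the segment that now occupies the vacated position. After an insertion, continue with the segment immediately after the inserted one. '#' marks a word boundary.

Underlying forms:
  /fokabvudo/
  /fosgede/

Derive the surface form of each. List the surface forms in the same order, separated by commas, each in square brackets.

/fokabvudo/:
  Rule 1 Palatal Assibilation: no change — [fokabvudo]
  Rule 2 Final Vowel Raising: [fokabvudo] → [fokabvudu]
  Rule 3 Intervocalic Lenition: [fokabvudu] → [fokabvuzu]
/fosgede/:
  Rule 1 Palatal Assibilation: no change — [fosgede]
  Rule 2 Final Vowel Raising: [fosgede] → [fosgedi]
  Rule 3 Intervocalic Lenition: [fosgedi] → [fosgezi]

[fokabvuzu], [fosgezi]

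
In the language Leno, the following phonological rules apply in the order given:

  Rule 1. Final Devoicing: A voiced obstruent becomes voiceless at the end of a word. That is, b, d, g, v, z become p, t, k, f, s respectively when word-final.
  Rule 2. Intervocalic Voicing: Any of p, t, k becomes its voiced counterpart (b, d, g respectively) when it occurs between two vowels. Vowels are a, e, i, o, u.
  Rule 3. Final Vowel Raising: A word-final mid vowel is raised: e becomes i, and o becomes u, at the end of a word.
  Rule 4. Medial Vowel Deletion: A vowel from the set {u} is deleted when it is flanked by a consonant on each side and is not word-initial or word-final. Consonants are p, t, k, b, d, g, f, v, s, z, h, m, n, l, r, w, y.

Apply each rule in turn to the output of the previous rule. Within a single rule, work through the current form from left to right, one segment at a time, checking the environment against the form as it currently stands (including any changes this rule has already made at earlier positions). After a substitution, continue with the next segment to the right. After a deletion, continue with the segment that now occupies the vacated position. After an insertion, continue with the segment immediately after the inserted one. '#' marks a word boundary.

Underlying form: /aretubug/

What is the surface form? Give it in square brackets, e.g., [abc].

[aredbk]

Rule 1 Final Devoicing: [aretubug] → [aretubuk]
Rule 2 Intervocalic Voicing: [aretubuk] → [aredubuk]
Rule 3 Final Vowel Raising: no change — [aredubuk]
Rule 4 Medial Vowel Deletion: [aredubuk] → [aredbk]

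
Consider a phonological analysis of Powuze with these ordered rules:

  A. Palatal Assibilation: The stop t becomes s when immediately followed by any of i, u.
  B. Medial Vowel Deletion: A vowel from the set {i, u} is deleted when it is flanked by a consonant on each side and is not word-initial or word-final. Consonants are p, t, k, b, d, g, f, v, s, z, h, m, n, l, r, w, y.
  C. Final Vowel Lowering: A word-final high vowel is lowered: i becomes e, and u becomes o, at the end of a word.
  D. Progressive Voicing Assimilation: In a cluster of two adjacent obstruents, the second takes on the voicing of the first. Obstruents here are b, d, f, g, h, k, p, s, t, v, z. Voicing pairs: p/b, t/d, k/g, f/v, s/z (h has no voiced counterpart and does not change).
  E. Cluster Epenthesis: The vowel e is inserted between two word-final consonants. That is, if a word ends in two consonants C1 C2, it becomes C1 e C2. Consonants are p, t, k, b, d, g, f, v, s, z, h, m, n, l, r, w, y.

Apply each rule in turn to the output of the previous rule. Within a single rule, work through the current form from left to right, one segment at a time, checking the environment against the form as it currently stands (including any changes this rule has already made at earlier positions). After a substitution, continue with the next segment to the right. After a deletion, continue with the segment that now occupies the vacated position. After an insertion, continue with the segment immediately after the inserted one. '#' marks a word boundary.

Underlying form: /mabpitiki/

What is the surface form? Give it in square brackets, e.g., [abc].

[mabbzge]

A Palatal Assibilation: [mabpitiki] → [mabpisiki]
B Medial Vowel Deletion: [mabpisiki] → [mabpski]
C Final Vowel Lowering: [mabpski] → [mabpske]
D Progressive Voicing Assimilation: [mabpske] → [mabbzge]
E Cluster Epenthesis: no change — [mabbzge]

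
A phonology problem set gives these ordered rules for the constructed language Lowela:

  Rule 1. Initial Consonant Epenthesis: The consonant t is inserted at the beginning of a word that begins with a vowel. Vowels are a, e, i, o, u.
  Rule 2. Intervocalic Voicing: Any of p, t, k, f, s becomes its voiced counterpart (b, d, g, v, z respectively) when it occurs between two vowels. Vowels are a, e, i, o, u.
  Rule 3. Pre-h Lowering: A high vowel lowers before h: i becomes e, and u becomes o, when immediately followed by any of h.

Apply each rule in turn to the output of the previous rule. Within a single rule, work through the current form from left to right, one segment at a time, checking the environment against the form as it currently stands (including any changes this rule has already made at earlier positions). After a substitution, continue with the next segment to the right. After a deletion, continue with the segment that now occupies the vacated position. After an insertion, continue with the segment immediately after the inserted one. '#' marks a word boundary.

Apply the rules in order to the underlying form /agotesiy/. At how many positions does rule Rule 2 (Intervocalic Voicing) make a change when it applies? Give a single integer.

2

Rule 1 Initial Consonant Epenthesis: [agotesiy] → [tagotesiy]
Rule 2 Intervocalic Voicing: [tagotesiy] → [tagodeziy]
Rule 3 Pre-h Lowering: no change — [tagodeziy]
Rule Rule 2 changed 2 position(s).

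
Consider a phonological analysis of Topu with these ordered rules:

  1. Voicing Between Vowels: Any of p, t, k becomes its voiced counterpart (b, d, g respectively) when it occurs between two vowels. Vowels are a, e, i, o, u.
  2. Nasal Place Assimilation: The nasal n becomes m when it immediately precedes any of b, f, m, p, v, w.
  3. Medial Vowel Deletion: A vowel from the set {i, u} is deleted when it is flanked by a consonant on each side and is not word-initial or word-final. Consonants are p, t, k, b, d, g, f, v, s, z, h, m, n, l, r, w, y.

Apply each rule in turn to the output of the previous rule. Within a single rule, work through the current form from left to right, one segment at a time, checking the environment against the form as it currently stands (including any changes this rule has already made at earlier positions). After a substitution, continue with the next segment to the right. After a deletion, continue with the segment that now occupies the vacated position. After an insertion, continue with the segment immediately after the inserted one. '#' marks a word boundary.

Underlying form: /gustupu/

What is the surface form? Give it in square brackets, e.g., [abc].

[gstbu]

1 Voicing Between Vowels: [gustupu] → [gustubu]
2 Nasal Place Assimilation: no change — [gustubu]
3 Medial Vowel Deletion: [gustubu] → [gstbu]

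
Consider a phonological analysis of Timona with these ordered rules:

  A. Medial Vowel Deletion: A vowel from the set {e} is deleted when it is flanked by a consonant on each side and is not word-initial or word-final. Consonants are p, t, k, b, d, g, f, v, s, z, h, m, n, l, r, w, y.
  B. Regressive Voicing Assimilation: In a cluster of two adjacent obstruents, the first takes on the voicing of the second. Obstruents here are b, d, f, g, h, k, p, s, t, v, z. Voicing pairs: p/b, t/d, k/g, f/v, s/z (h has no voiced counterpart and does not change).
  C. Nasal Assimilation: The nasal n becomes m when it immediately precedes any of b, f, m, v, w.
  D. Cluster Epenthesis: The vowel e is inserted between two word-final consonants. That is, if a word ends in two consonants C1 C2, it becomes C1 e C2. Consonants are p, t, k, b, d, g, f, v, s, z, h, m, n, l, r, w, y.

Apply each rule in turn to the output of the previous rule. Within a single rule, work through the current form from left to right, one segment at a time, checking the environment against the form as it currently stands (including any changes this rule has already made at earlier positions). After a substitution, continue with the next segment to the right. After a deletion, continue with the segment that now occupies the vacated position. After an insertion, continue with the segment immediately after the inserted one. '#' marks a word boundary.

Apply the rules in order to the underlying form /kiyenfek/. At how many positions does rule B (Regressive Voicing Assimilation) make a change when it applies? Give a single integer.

0

A Medial Vowel Deletion: [kiyenfek] → [kiynfk]
B Regressive Voicing Assimilation: no change — [kiynfk]
C Nasal Assimilation: [kiynfk] → [kiymfk]
D Cluster Epenthesis: [kiymfk] → [kiymfek]
Rule B changed 0 position(s).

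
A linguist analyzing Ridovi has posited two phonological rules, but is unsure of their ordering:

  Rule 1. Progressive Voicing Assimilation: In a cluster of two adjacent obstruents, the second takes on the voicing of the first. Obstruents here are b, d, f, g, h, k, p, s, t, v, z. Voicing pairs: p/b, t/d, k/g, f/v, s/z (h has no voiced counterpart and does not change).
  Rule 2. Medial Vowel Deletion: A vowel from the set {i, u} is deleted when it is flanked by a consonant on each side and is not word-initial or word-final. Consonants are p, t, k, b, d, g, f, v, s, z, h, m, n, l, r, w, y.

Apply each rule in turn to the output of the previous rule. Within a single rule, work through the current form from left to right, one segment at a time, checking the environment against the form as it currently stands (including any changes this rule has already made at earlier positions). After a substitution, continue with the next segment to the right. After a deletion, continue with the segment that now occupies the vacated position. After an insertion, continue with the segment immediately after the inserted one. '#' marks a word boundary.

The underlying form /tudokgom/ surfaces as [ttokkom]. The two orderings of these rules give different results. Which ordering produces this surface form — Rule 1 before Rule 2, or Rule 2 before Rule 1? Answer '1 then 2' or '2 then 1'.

Order 1 then 2:
  1 Progressive Voicing Assimilation: [tudokgom] → [tudokkom]
  2 Medial Vowel Deletion: [tudokkom] → [tdokkom]
  result: [tdokkom]
Order 2 then 1:
  2 Medial Vowel Deletion: [tudokgom] → [tdokgom]
  1 Progressive Voicing Assimilation: [tdokgom] → [ttokkom]
  result: [ttokkom]

2 then 1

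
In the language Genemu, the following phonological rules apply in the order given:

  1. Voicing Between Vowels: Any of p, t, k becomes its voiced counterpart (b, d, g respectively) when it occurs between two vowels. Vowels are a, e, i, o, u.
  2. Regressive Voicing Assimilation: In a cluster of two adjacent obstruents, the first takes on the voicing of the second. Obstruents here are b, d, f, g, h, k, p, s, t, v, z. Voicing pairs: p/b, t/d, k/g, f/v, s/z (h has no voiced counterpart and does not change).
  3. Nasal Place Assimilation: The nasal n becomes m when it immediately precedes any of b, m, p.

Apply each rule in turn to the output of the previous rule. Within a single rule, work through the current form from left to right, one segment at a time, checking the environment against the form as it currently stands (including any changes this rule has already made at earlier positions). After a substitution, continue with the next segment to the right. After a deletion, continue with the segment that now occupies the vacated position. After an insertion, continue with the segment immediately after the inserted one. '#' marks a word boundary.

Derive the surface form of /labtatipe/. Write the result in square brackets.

1 Voicing Between Vowels: [labtatipe] → [labtadibe]
2 Regressive Voicing Assimilation: [labtadibe] → [laptadibe]
3 Nasal Place Assimilation: no change — [laptadibe]

[laptadibe]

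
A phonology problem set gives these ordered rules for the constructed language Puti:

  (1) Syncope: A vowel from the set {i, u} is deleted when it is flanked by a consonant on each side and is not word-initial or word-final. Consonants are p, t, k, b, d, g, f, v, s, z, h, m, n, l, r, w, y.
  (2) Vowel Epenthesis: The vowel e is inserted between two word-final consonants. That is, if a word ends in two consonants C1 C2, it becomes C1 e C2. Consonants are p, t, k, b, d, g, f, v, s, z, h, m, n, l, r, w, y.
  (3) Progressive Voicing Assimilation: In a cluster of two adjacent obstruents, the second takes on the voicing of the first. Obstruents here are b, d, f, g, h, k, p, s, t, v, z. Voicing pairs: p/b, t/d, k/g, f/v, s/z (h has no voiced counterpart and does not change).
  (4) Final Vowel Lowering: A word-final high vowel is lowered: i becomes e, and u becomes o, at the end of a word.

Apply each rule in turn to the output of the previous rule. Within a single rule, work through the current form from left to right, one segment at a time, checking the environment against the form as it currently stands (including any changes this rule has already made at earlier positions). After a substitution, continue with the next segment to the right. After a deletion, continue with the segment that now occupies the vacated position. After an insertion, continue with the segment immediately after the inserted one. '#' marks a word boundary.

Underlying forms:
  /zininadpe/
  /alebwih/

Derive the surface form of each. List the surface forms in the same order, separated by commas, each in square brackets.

[znnadbe], [alebweh]

/zininadpe/:
  (1) Syncope: [zininadpe] → [znnadpe]
  (2) Vowel Epenthesis: no change — [znnadpe]
  (3) Progressive Voicing Assimilation: [znnadpe] → [znnadbe]
  (4) Final Vowel Lowering: no change — [znnadbe]
/alebwih/:
  (1) Syncope: [alebwih] → [alebwh]
  (2) Vowel Epenthesis: [alebwh] → [alebweh]
  (3) Progressive Voicing Assimilation: no change — [alebweh]
  (4) Final Vowel Lowering: no change — [alebweh]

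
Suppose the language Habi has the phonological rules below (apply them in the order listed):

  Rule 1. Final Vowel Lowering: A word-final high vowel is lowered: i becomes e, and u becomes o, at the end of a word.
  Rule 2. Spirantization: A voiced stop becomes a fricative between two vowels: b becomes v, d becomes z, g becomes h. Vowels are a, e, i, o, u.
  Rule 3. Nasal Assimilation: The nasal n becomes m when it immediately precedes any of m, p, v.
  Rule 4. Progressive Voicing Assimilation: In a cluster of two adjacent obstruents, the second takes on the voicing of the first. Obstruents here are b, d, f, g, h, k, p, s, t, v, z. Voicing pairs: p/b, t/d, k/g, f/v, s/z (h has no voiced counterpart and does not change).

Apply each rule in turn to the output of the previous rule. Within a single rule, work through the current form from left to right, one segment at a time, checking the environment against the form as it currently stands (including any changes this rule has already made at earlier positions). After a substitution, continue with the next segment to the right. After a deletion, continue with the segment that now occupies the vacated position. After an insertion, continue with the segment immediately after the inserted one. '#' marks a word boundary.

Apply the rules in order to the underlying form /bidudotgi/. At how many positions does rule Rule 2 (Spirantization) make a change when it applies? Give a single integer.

Rule 1 Final Vowel Lowering: [bidudotgi] → [bidudotge]
Rule 2 Spirantization: [bidudotge] → [bizuzotge]
Rule 3 Nasal Assimilation: no change — [bizuzotge]
Rule 4 Progressive Voicing Assimilation: [bizuzotge] → [bizuzotke]
Rule Rule 2 changed 2 position(s).

2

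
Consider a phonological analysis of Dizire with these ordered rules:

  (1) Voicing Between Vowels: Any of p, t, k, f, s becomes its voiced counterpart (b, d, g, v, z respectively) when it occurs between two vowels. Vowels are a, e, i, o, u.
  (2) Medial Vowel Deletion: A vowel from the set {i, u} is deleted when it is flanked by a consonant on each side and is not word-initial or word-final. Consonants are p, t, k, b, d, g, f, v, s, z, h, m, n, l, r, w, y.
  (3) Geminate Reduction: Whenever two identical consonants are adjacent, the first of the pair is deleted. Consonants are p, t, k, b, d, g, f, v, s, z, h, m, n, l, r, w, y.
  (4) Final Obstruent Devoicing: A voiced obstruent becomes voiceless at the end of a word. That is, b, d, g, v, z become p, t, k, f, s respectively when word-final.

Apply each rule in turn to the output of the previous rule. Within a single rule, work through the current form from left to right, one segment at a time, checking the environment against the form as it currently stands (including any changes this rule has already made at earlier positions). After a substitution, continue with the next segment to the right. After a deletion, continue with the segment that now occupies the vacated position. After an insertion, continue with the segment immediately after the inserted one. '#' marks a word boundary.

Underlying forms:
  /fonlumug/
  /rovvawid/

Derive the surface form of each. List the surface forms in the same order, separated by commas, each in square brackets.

/fonlumug/:
  (1) Voicing Between Vowels: no change — [fonlumug]
  (2) Medial Vowel Deletion: [fonlumug] → [fonlmg]
  (3) Geminate Reduction: no change — [fonlmg]
  (4) Final Obstruent Devoicing: [fonlmg] → [fonlmk]
/rovvawid/:
  (1) Voicing Between Vowels: no change — [rovvawid]
  (2) Medial Vowel Deletion: [rovvawid] → [rovvawd]
  (3) Geminate Reduction: [rovvawd] → [rovawd]
  (4) Final Obstruent Devoicing: [rovawd] → [rovawt]

[fonlmk], [rovawt]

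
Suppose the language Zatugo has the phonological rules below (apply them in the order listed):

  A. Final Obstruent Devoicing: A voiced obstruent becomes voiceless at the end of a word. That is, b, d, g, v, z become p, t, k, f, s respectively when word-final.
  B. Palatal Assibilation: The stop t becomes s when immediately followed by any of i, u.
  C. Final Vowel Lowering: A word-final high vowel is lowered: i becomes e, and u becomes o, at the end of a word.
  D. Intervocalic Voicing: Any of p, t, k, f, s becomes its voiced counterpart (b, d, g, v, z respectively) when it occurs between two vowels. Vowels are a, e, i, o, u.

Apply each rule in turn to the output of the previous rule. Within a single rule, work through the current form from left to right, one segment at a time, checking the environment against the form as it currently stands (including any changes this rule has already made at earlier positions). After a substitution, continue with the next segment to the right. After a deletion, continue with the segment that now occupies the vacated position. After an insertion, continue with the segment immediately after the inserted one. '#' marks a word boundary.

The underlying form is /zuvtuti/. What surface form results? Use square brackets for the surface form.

A Final Obstruent Devoicing: no change — [zuvtuti]
B Palatal Assibilation: [zuvtuti] → [zuvsusi]
C Final Vowel Lowering: [zuvsusi] → [zuvsuse]
D Intervocalic Voicing: [zuvsuse] → [zuvsuze]

[zuvsuze]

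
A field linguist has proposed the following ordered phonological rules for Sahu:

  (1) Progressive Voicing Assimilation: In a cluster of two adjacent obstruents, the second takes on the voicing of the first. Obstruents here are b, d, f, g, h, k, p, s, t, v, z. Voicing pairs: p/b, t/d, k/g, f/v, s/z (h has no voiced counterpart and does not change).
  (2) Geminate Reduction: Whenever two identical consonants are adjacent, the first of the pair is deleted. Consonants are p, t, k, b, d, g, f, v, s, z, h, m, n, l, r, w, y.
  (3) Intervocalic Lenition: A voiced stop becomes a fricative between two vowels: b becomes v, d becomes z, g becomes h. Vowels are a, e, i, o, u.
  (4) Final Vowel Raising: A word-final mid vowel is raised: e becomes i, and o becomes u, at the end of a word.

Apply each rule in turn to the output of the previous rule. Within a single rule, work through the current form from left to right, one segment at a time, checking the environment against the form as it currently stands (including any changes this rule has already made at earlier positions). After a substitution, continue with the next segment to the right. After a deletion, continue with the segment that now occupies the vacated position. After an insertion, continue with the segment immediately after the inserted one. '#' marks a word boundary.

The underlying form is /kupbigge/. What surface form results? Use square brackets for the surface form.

[kupihi]

(1) Progressive Voicing Assimilation: [kupbigge] → [kuppigge]
(2) Geminate Reduction: [kuppigge] → [kupige]
(3) Intervocalic Lenition: [kupige] → [kupihe]
(4) Final Vowel Raising: [kupihe] → [kupihi]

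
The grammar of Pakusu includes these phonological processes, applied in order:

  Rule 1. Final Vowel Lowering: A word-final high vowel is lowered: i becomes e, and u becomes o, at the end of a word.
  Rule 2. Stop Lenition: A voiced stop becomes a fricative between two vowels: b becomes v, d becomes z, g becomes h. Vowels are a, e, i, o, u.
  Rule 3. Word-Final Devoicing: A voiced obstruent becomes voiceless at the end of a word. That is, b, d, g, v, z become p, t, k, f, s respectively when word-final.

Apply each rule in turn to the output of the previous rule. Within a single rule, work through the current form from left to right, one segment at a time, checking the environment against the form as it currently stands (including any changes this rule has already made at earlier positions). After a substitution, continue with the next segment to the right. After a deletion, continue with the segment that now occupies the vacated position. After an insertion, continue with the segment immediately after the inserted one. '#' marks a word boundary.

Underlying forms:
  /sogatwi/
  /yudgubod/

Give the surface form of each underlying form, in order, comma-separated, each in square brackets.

/sogatwi/:
  Rule 1 Final Vowel Lowering: [sogatwi] → [sogatwe]
  Rule 2 Stop Lenition: [sogatwe] → [sohatwe]
  Rule 3 Word-Final Devoicing: no change — [sohatwe]
/yudgubod/:
  Rule 1 Final Vowel Lowering: no change — [yudgubod]
  Rule 2 Stop Lenition: [yudgubod] → [yudguvod]
  Rule 3 Word-Final Devoicing: [yudguvod] → [yudguvot]

[sohatwe], [yudguvot]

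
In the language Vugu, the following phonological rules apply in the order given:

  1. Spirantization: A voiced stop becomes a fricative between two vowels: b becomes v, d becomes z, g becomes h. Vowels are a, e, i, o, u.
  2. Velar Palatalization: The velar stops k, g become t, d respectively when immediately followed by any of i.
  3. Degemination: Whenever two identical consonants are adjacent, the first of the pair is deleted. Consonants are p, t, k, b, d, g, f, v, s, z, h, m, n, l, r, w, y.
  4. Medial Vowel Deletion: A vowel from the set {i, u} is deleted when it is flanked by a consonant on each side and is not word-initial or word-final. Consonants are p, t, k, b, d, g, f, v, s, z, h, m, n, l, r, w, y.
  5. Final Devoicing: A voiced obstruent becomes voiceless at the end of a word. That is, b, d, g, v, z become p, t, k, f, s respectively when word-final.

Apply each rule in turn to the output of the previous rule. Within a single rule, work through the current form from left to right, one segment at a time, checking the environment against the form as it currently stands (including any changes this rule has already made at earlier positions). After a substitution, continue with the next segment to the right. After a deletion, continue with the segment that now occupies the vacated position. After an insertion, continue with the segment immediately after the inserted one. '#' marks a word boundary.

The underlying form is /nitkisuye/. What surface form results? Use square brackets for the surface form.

1 Spirantization: no change — [nitkisuye]
2 Velar Palatalization: [nitkisuye] → [nittisuye]
3 Degemination: [nittisuye] → [nitisuye]
4 Medial Vowel Deletion: [nitisuye] → [ntsye]
5 Final Devoicing: no change — [ntsye]

[ntsye]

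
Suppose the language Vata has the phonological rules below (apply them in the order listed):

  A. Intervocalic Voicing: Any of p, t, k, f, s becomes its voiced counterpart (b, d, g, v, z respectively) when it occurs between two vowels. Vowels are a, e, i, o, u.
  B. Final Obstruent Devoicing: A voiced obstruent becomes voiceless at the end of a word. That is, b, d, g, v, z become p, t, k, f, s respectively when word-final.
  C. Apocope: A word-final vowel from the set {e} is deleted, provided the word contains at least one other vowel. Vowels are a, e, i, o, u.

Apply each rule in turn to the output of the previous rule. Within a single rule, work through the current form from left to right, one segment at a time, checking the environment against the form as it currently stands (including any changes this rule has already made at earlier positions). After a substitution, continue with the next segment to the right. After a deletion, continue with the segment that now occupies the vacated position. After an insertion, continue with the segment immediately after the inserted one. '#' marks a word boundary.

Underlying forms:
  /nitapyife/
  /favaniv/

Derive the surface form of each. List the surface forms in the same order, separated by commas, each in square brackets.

[nidapyiv], [favanif]

/nitapyife/:
  A Intervocalic Voicing: [nitapyife] → [nidapyive]
  B Final Obstruent Devoicing: no change — [nidapyive]
  C Apocope: [nidapyive] → [nidapyiv]
/favaniv/:
  A Intervocalic Voicing: no change — [favaniv]
  B Final Obstruent Devoicing: [favaniv] → [favanif]
  C Apocope: no change — [favanif]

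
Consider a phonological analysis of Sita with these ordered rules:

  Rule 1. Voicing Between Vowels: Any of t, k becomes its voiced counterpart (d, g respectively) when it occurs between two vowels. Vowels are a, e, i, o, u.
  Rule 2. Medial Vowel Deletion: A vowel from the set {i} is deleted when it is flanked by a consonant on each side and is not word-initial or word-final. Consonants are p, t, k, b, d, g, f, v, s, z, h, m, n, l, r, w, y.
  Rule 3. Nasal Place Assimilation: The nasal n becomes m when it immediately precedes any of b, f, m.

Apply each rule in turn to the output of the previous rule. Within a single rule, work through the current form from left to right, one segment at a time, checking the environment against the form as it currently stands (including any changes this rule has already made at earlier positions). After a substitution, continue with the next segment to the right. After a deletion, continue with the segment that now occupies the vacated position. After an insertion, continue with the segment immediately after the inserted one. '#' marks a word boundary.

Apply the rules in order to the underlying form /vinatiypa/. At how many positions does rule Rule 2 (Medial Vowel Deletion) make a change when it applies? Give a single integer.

Rule 1 Voicing Between Vowels: [vinatiypa] → [vinadiypa]
Rule 2 Medial Vowel Deletion: [vinadiypa] → [vnadypa]
Rule 3 Nasal Place Assimilation: no change — [vnadypa]
Rule Rule 2 changed 2 position(s).

2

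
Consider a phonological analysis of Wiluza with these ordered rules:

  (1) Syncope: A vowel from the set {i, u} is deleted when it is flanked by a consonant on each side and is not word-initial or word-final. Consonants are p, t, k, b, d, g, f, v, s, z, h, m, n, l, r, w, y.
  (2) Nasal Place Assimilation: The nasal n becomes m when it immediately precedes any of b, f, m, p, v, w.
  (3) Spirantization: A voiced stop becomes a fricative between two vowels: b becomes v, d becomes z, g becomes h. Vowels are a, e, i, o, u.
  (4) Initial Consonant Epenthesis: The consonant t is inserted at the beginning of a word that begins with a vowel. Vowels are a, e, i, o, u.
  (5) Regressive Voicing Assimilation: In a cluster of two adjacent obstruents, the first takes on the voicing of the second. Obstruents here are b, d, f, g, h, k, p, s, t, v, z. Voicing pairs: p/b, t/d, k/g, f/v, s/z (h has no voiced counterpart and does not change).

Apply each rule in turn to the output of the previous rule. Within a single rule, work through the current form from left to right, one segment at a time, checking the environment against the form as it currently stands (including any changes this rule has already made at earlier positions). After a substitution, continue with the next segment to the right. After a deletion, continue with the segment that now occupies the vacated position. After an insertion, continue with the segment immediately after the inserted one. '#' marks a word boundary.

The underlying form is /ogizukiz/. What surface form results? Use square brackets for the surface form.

[togsgz]

(1) Syncope: [ogizukiz] → [ogzkz]
(2) Nasal Place Assimilation: no change — [ogzkz]
(3) Spirantization: no change — [ogzkz]
(4) Initial Consonant Epenthesis: [ogzkz] → [togzkz]
(5) Regressive Voicing Assimilation: [togzkz] → [togsgz]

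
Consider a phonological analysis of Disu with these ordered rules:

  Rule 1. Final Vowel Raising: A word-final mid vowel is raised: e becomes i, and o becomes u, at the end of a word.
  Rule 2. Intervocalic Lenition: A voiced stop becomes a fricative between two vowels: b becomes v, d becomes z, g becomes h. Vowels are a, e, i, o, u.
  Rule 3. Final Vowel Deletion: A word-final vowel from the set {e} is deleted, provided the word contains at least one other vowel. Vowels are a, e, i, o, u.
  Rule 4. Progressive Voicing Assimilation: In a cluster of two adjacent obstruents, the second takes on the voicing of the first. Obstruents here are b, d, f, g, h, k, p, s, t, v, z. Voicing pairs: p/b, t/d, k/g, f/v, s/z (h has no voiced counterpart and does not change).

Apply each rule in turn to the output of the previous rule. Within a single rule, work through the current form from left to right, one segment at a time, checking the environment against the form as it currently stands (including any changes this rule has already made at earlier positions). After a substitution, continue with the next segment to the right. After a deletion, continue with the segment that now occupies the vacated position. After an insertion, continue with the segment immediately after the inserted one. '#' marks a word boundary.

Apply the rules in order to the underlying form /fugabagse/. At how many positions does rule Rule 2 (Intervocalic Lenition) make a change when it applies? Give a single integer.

2

Rule 1 Final Vowel Raising: [fugabagse] → [fugabagsi]
Rule 2 Intervocalic Lenition: [fugabagsi] → [fuhavagsi]
Rule 3 Final Vowel Deletion: no change — [fuhavagsi]
Rule 4 Progressive Voicing Assimilation: [fuhavagsi] → [fuhavagzi]
Rule Rule 2 changed 2 position(s).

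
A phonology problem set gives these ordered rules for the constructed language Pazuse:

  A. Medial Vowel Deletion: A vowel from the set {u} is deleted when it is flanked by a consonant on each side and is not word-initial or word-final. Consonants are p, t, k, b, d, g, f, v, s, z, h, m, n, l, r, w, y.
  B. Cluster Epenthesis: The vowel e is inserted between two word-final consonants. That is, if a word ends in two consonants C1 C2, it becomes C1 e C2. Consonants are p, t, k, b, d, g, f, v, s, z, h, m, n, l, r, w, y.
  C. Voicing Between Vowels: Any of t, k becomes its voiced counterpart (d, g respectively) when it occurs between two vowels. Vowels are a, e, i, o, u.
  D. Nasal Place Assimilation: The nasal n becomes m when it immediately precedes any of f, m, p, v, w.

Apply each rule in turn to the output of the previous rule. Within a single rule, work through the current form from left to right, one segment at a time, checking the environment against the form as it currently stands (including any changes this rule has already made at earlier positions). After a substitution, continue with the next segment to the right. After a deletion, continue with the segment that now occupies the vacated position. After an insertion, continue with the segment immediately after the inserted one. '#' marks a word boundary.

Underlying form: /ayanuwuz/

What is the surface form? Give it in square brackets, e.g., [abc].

[ayamwez]

A Medial Vowel Deletion: [ayanuwuz] → [ayanwz]
B Cluster Epenthesis: [ayanwz] → [ayanwez]
C Voicing Between Vowels: no change — [ayanwez]
D Nasal Place Assimilation: [ayanwez] → [ayamwez]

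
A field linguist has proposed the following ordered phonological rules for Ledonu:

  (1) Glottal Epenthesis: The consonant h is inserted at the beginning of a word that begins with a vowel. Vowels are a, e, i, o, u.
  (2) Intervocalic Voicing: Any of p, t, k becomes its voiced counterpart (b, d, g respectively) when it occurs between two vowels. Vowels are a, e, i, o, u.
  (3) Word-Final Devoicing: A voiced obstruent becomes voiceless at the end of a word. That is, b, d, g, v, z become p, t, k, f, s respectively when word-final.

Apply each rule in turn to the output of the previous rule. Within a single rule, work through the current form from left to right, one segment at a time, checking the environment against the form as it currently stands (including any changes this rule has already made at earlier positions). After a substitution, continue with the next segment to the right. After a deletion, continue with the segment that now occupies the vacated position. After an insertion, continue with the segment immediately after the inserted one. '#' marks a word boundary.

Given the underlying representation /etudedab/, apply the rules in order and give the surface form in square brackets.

[hedudedap]

(1) Glottal Epenthesis: [etudedab] → [hetudedab]
(2) Intervocalic Voicing: [hetudedab] → [hedudedab]
(3) Word-Final Devoicing: [hedudedab] → [hedudedap]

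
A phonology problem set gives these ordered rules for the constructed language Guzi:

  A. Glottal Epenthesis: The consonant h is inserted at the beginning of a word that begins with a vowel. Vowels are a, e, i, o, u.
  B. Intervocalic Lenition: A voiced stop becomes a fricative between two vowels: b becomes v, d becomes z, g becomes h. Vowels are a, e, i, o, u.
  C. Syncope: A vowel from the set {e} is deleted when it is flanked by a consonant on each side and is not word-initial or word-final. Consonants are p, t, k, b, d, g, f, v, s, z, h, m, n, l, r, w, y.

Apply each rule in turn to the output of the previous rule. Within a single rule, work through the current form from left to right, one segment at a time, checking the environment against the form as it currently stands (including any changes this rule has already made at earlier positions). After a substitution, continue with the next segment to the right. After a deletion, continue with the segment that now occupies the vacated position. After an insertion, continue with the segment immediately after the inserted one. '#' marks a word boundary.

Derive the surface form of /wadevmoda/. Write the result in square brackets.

A Glottal Epenthesis: no change — [wadevmoda]
B Intervocalic Lenition: [wadevmoda] → [wazevmoza]
C Syncope: [wazevmoza] → [wazvmoza]

[wazvmoza]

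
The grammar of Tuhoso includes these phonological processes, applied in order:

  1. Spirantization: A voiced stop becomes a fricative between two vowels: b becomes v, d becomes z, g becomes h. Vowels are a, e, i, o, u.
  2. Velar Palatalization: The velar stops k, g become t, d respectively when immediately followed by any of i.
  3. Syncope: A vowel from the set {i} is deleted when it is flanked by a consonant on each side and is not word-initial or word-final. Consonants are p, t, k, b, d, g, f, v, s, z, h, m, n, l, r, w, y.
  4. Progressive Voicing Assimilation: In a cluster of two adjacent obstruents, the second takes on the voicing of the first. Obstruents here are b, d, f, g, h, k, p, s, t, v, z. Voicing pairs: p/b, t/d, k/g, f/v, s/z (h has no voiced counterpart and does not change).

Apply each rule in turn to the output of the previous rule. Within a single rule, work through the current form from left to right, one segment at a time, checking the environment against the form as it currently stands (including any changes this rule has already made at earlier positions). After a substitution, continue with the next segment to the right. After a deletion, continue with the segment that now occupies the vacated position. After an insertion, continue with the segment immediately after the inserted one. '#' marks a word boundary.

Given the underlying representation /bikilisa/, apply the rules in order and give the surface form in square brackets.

[bdlsa]

1 Spirantization: no change — [bikilisa]
2 Velar Palatalization: [bikilisa] → [bitilisa]
3 Syncope: [bitilisa] → [btlsa]
4 Progressive Voicing Assimilation: [btlsa] → [bdlsa]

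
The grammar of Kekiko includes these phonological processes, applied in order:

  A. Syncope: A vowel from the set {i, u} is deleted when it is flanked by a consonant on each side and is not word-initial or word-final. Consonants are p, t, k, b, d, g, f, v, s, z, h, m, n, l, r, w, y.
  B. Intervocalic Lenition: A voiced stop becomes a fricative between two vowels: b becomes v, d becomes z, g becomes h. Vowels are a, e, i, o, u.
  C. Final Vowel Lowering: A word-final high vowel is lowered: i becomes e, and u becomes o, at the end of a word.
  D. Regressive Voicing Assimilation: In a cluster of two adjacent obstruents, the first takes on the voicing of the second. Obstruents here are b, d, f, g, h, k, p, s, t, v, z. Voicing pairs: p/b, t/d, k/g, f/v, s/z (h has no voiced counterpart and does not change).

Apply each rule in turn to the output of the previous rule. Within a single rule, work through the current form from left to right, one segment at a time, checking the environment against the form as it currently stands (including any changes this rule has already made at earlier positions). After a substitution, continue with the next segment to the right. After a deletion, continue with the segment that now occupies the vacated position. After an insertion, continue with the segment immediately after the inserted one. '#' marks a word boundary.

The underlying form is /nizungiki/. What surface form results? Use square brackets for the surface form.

[nznkke]

A Syncope: [nizungiki] → [nzngki]
B Intervocalic Lenition: no change — [nzngki]
C Final Vowel Lowering: [nzngki] → [nzngke]
D Regressive Voicing Assimilation: [nzngke] → [nznkke]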